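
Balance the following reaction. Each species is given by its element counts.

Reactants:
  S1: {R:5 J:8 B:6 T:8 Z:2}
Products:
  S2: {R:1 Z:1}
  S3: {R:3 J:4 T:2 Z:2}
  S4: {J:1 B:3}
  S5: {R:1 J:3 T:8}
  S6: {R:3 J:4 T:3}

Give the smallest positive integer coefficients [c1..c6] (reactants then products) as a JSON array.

Coefficients: [3, 4, 1, 6, 2, 2]

R: 3·5 = 15 | 4·1+1·3+6·0+2·1+2·3 = 15
J: 3·8 = 24 | 4·0+1·4+6·1+2·3+2·4 = 24
B: 3·6 = 18 | 4·0+1·0+6·3+2·0+2·0 = 18
T: 3·8 = 24 | 4·0+1·2+6·0+2·8+2·3 = 24
Z: 3·2 = 6 | 4·1+1·2+6·0+2·0+2·0 = 6
gcd(3,4,1,6,2,2) = 1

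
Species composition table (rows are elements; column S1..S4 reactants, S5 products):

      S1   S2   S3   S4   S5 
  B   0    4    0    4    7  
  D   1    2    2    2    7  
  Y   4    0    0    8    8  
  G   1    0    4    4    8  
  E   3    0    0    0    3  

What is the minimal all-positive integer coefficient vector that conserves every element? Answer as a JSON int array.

Coefficients: [4, 5, 5, 2, 4]

B: 4·0+5·4+5·0+2·4 = 28 | 4·7 = 28
D: 4·1+5·2+5·2+2·2 = 28 | 4·7 = 28
Y: 4·4+5·0+5·0+2·8 = 32 | 4·8 = 32
G: 4·1+5·0+5·4+2·4 = 32 | 4·8 = 32
E: 4·3+5·0+5·0+2·0 = 12 | 4·3 = 12
gcd(4,5,5,2,4) = 1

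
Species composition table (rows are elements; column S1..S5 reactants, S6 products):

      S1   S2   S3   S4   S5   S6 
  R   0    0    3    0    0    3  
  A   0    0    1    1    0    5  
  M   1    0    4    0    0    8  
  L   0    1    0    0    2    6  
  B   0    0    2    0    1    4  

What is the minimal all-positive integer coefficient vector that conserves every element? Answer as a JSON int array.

Coefficients: [4, 2, 1, 4, 2, 1]

R: 4·0+2·0+1·3+4·0+2·0 = 3 | 1·3 = 3
A: 4·0+2·0+1·1+4·1+2·0 = 5 | 1·5 = 5
M: 4·1+2·0+1·4+4·0+2·0 = 8 | 1·8 = 8
L: 4·0+2·1+1·0+4·0+2·2 = 6 | 1·6 = 6
B: 4·0+2·0+1·2+4·0+2·1 = 4 | 1·4 = 4
gcd(4,2,1,4,2,1) = 1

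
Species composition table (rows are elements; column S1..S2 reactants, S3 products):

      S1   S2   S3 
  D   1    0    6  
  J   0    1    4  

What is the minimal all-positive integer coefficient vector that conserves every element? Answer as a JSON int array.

D: 6·1+4·0 = 6 | 1·6 = 6
J: 6·0+4·1 = 4 | 1·4 = 4
gcd(6,4,1) = 1

Coefficients: [6, 4, 1]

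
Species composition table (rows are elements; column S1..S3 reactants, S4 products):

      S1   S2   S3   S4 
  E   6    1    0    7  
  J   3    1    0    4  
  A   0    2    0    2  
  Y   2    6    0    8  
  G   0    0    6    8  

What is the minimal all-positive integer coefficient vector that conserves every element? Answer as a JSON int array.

Coefficients: [3, 3, 4, 3]

E: 3·6+3·1+4·0 = 21 | 3·7 = 21
J: 3·3+3·1+4·0 = 12 | 3·4 = 12
A: 3·0+3·2+4·0 = 6 | 3·2 = 6
Y: 3·2+3·6+4·0 = 24 | 3·8 = 24
G: 3·0+3·0+4·6 = 24 | 3·8 = 24
gcd(3,3,4,3) = 1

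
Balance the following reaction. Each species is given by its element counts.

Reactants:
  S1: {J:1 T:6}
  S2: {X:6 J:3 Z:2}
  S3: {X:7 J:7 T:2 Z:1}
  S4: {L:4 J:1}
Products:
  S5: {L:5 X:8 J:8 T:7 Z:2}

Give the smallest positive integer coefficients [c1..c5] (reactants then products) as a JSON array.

L: 4·0+3·0+2·0+5·4 = 20 | 4·5 = 20
X: 4·0+3·6+2·7+5·0 = 32 | 4·8 = 32
J: 4·1+3·3+2·7+5·1 = 32 | 4·8 = 32
T: 4·6+3·0+2·2+5·0 = 28 | 4·7 = 28
Z: 4·0+3·2+2·1+5·0 = 8 | 4·2 = 8
gcd(4,3,2,5,4) = 1

Coefficients: [4, 3, 2, 5, 4]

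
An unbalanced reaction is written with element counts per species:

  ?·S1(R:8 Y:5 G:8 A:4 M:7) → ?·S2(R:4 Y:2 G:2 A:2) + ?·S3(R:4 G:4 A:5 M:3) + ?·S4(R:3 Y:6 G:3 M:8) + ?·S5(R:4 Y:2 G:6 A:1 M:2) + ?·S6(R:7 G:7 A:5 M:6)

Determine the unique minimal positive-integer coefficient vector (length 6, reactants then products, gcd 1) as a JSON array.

R: 6·8 = 48 | 3·4+2·4+3·3+3·4+1·7 = 48
Y: 6·5 = 30 | 3·2+2·0+3·6+3·2+1·0 = 30
G: 6·8 = 48 | 3·2+2·4+3·3+3·6+1·7 = 48
A: 6·4 = 24 | 3·2+2·5+3·0+3·1+1·5 = 24
M: 6·7 = 42 | 3·0+2·3+3·8+3·2+1·6 = 42
gcd(6,3,2,3,3,1) = 1

Coefficients: [6, 3, 2, 3, 3, 1]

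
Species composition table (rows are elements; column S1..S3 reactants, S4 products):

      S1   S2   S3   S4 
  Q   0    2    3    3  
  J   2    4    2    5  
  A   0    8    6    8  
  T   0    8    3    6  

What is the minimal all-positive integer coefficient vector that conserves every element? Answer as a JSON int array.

Q: 5·0+3·2+4·3 = 18 | 6·3 = 18
J: 5·2+3·4+4·2 = 30 | 6·5 = 30
A: 5·0+3·8+4·6 = 48 | 6·8 = 48
T: 5·0+3·8+4·3 = 36 | 6·6 = 36
gcd(5,3,4,6) = 1

Coefficients: [5, 3, 4, 6]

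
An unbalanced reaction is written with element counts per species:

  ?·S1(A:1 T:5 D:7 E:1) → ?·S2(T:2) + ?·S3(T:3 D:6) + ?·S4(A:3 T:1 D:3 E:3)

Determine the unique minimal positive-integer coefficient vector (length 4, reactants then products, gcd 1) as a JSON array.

A: 6·1 = 6 | 5·0+6·0+2·3 = 6
T: 6·5 = 30 | 5·2+6·3+2·1 = 30
D: 6·7 = 42 | 5·0+6·6+2·3 = 42
E: 6·1 = 6 | 5·0+6·0+2·3 = 6
gcd(6,5,6,2) = 1

Coefficients: [6, 5, 6, 2]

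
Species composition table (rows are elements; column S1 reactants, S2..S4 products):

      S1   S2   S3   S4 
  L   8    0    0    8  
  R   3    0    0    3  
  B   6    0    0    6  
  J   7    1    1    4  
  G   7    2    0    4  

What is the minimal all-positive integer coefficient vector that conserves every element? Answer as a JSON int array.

L: 2·8 = 16 | 3·0+3·0+2·8 = 16
R: 2·3 = 6 | 3·0+3·0+2·3 = 6
B: 2·6 = 12 | 3·0+3·0+2·6 = 12
J: 2·7 = 14 | 3·1+3·1+2·4 = 14
G: 2·7 = 14 | 3·2+3·0+2·4 = 14
gcd(2,3,3,2) = 1

Coefficients: [2, 3, 3, 2]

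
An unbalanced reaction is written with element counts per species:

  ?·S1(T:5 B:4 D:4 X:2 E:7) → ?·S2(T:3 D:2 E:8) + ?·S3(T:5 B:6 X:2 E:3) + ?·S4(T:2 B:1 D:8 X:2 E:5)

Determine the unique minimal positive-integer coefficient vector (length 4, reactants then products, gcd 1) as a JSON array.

T: 5·5 = 25 | 2·3+3·5+2·2 = 25
B: 5·4 = 20 | 2·0+3·6+2·1 = 20
D: 5·4 = 20 | 2·2+3·0+2·8 = 20
X: 5·2 = 10 | 2·0+3·2+2·2 = 10
E: 5·7 = 35 | 2·8+3·3+2·5 = 35
gcd(5,2,3,2) = 1

Coefficients: [5, 2, 3, 2]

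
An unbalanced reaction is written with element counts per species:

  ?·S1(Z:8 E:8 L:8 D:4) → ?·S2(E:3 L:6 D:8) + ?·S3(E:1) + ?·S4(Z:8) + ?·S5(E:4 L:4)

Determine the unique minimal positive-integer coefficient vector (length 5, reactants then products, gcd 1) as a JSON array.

Z: 4·8 = 32 | 2·0+6·0+4·8+5·0 = 32
E: 4·8 = 32 | 2·3+6·1+4·0+5·4 = 32
L: 4·8 = 32 | 2·6+6·0+4·0+5·4 = 32
D: 4·4 = 16 | 2·8+6·0+4·0+5·0 = 16
gcd(4,2,6,4,5) = 1

Coefficients: [4, 2, 6, 4, 5]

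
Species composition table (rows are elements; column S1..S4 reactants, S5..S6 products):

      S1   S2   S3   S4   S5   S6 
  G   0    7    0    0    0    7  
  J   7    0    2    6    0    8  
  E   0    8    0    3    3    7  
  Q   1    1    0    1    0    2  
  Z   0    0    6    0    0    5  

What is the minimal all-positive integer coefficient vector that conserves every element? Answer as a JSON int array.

Coefficients: [2, 6, 5, 4, 6, 6]

G: 2·0+6·7+5·0+4·0 = 42 | 6·0+6·7 = 42
J: 2·7+6·0+5·2+4·6 = 48 | 6·0+6·8 = 48
E: 2·0+6·8+5·0+4·3 = 60 | 6·3+6·7 = 60
Q: 2·1+6·1+5·0+4·1 = 12 | 6·0+6·2 = 12
Z: 2·0+6·0+5·6+4·0 = 30 | 6·0+6·5 = 30
gcd(2,6,5,4,6,6) = 1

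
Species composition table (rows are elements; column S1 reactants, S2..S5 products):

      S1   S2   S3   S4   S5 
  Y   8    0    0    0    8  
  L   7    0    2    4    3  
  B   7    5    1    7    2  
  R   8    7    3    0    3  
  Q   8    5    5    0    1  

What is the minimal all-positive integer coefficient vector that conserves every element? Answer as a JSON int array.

Coefficients: [5, 1, 6, 2, 5]

Y: 5·8 = 40 | 1·0+6·0+2·0+5·8 = 40
L: 5·7 = 35 | 1·0+6·2+2·4+5·3 = 35
B: 5·7 = 35 | 1·5+6·1+2·7+5·2 = 35
R: 5·8 = 40 | 1·7+6·3+2·0+5·3 = 40
Q: 5·8 = 40 | 1·5+6·5+2·0+5·1 = 40
gcd(5,1,6,2,5) = 1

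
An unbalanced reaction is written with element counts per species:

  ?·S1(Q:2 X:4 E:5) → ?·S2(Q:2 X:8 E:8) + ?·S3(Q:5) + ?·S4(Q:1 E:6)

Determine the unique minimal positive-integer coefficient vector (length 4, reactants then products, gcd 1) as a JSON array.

Coefficients: [6, 3, 1, 1]

Q: 6·2 = 12 | 3·2+1·5+1·1 = 12
X: 6·4 = 24 | 3·8+1·0+1·0 = 24
E: 6·5 = 30 | 3·8+1·0+1·6 = 30
gcd(6,3,1,1) = 1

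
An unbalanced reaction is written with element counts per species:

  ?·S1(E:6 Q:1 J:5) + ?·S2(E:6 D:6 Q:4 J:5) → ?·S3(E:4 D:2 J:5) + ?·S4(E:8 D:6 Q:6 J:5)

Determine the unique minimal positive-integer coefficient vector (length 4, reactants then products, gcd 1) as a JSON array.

Coefficients: [2, 4, 3, 3]

E: 2·6+4·6 = 36 | 3·4+3·8 = 36
D: 2·0+4·6 = 24 | 3·2+3·6 = 24
Q: 2·1+4·4 = 18 | 3·0+3·6 = 18
J: 2·5+4·5 = 30 | 3·5+3·5 = 30
gcd(2,4,3,3) = 1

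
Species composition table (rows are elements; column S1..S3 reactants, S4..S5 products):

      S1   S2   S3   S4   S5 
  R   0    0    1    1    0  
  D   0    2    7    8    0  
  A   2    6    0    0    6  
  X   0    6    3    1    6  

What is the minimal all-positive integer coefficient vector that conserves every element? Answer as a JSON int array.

Coefficients: [6, 3, 6, 6, 5]

R: 6·0+3·0+6·1 = 6 | 6·1+5·0 = 6
D: 6·0+3·2+6·7 = 48 | 6·8+5·0 = 48
A: 6·2+3·6+6·0 = 30 | 6·0+5·6 = 30
X: 6·0+3·6+6·3 = 36 | 6·1+5·6 = 36
gcd(6,3,6,6,5) = 1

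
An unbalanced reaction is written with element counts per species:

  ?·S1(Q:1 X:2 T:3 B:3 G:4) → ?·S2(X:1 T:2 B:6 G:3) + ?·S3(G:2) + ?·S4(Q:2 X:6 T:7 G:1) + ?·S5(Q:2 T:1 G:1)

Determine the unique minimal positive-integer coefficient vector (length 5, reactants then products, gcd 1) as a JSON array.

Q: 4·1 = 4 | 2·0+4·0+1·2+1·2 = 4
X: 4·2 = 8 | 2·1+4·0+1·6+1·0 = 8
T: 4·3 = 12 | 2·2+4·0+1·7+1·1 = 12
B: 4·3 = 12 | 2·6+4·0+1·0+1·0 = 12
G: 4·4 = 16 | 2·3+4·2+1·1+1·1 = 16
gcd(4,2,4,1,1) = 1

Coefficients: [4, 2, 4, 1, 1]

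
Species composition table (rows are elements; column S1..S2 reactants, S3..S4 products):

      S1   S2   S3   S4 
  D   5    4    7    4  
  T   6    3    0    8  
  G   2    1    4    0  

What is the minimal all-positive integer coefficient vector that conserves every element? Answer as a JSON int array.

Coefficients: [2, 4, 2, 3]

D: 2·5+4·4 = 26 | 2·7+3·4 = 26
T: 2·6+4·3 = 24 | 2·0+3·8 = 24
G: 2·2+4·1 = 8 | 2·4+3·0 = 8
gcd(2,4,2,3) = 1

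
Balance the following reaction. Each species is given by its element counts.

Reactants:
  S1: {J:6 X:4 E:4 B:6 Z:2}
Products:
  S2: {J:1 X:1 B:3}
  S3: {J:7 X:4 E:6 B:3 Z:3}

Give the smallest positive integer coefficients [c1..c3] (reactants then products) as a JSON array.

Coefficients: [3, 4, 2]

J: 3·6 = 18 | 4·1+2·7 = 18
X: 3·4 = 12 | 4·1+2·4 = 12
E: 3·4 = 12 | 4·0+2·6 = 12
B: 3·6 = 18 | 4·3+2·3 = 18
Z: 3·2 = 6 | 4·0+2·3 = 6
gcd(3,4,2) = 1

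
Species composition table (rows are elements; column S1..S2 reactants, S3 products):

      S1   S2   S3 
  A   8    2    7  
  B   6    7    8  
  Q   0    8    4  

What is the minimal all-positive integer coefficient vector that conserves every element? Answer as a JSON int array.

Coefficients: [3, 2, 4]

A: 3·8+2·2 = 28 | 4·7 = 28
B: 3·6+2·7 = 32 | 4·8 = 32
Q: 3·0+2·8 = 16 | 4·4 = 16
gcd(3,2,4) = 1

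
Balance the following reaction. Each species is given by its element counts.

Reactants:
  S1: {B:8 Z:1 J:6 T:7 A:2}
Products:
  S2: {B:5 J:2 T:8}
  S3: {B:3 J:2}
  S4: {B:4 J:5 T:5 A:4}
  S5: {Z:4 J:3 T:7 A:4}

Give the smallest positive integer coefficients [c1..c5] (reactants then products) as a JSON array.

Coefficients: [4, 2, 6, 1, 1]

B: 4·8 = 32 | 2·5+6·3+1·4+1·0 = 32
Z: 4·1 = 4 | 2·0+6·0+1·0+1·4 = 4
J: 4·6 = 24 | 2·2+6·2+1·5+1·3 = 24
T: 4·7 = 28 | 2·8+6·0+1·5+1·7 = 28
A: 4·2 = 8 | 2·0+6·0+1·4+1·4 = 8
gcd(4,2,6,1,1) = 1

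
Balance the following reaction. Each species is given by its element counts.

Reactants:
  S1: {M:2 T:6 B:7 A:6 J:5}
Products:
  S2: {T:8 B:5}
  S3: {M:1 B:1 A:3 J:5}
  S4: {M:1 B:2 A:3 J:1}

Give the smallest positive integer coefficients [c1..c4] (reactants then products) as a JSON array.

M: 4·2 = 8 | 3·0+3·1+5·1 = 8
T: 4·6 = 24 | 3·8+3·0+5·0 = 24
B: 4·7 = 28 | 3·5+3·1+5·2 = 28
A: 4·6 = 24 | 3·0+3·3+5·3 = 24
J: 4·5 = 20 | 3·0+3·5+5·1 = 20
gcd(4,3,3,5) = 1

Coefficients: [4, 3, 3, 5]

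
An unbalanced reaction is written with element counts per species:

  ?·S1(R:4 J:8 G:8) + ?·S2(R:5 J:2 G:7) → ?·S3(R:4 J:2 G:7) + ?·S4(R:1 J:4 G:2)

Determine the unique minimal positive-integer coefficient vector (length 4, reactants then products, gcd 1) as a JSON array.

Coefficients: [3, 1, 3, 5]

R: 3·4+1·5 = 17 | 3·4+5·1 = 17
J: 3·8+1·2 = 26 | 3·2+5·4 = 26
G: 3·8+1·7 = 31 | 3·7+5·2 = 31
gcd(3,1,3,5) = 1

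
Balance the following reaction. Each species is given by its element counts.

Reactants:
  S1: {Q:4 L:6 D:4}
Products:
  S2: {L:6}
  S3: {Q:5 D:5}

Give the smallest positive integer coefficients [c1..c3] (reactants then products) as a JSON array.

Coefficients: [5, 5, 4]

Q: 5·4 = 20 | 5·0+4·5 = 20
L: 5·6 = 30 | 5·6+4·0 = 30
D: 5·4 = 20 | 5·0+4·5 = 20
gcd(5,5,4) = 1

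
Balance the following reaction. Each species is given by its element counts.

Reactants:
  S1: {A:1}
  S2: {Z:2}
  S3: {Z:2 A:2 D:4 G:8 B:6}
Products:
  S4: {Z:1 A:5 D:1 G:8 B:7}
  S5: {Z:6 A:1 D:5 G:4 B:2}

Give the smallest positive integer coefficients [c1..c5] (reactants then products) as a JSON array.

Z: 6·0+4·2+3·2 = 14 | 2·1+2·6 = 14
A: 6·1+4·0+3·2 = 12 | 2·5+2·1 = 12
D: 6·0+4·0+3·4 = 12 | 2·1+2·5 = 12
G: 6·0+4·0+3·8 = 24 | 2·8+2·4 = 24
B: 6·0+4·0+3·6 = 18 | 2·7+2·2 = 18
gcd(6,4,3,2,2) = 1

Coefficients: [6, 4, 3, 2, 2]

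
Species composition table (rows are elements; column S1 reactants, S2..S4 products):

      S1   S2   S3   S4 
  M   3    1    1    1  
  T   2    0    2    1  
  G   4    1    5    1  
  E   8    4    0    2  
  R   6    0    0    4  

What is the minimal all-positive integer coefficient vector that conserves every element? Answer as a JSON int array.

Coefficients: [4, 5, 1, 6]

M: 4·3 = 12 | 5·1+1·1+6·1 = 12
T: 4·2 = 8 | 5·0+1·2+6·1 = 8
G: 4·4 = 16 | 5·1+1·5+6·1 = 16
E: 4·8 = 32 | 5·4+1·0+6·2 = 32
R: 4·6 = 24 | 5·0+1·0+6·4 = 24
gcd(4,5,1,6) = 1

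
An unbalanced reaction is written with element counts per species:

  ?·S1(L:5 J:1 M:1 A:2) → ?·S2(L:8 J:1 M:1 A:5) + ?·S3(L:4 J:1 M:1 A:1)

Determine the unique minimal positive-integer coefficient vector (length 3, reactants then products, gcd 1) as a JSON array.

Coefficients: [4, 1, 3]

L: 4·5 = 20 | 1·8+3·4 = 20
J: 4·1 = 4 | 1·1+3·1 = 4
M: 4·1 = 4 | 1·1+3·1 = 4
A: 4·2 = 8 | 1·5+3·1 = 8
gcd(4,1,3) = 1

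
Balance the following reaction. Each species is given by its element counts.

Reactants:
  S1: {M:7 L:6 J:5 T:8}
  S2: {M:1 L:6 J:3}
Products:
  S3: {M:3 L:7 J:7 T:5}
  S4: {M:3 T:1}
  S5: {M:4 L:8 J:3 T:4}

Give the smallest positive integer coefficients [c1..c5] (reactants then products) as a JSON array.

Coefficients: [5, 5, 4, 4, 4]

M: 5·7+5·1 = 40 | 4·3+4·3+4·4 = 40
L: 5·6+5·6 = 60 | 4·7+4·0+4·8 = 60
J: 5·5+5·3 = 40 | 4·7+4·0+4·3 = 40
T: 5·8+5·0 = 40 | 4·5+4·1+4·4 = 40
gcd(5,5,4,4,4) = 1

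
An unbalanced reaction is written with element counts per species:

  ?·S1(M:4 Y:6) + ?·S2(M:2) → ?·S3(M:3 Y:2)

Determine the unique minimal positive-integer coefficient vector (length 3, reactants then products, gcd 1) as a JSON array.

Coefficients: [2, 5, 6]

M: 2·4+5·2 = 18 | 6·3 = 18
Y: 2·6+5·0 = 12 | 6·2 = 12
gcd(2,5,6) = 1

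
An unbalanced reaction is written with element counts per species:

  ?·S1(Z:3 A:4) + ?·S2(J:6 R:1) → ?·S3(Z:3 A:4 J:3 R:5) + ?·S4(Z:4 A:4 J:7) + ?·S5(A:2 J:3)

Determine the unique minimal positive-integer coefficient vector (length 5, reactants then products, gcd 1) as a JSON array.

Z: 5·3+5·0 = 15 | 1·3+3·4+2·0 = 15
A: 5·4+5·0 = 20 | 1·4+3·4+2·2 = 20
J: 5·0+5·6 = 30 | 1·3+3·7+2·3 = 30
R: 5·0+5·1 = 5 | 1·5+3·0+2·0 = 5
gcd(5,5,1,3,2) = 1

Coefficients: [5, 5, 1, 3, 2]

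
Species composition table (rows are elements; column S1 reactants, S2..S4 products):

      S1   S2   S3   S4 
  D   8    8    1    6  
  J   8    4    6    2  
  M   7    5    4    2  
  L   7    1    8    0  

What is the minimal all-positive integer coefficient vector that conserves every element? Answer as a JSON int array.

Coefficients: [5, 3, 4, 2]

D: 5·8 = 40 | 3·8+4·1+2·6 = 40
J: 5·8 = 40 | 3·4+4·6+2·2 = 40
M: 5·7 = 35 | 3·5+4·4+2·2 = 35
L: 5·7 = 35 | 3·1+4·8+2·0 = 35
gcd(5,3,4,2) = 1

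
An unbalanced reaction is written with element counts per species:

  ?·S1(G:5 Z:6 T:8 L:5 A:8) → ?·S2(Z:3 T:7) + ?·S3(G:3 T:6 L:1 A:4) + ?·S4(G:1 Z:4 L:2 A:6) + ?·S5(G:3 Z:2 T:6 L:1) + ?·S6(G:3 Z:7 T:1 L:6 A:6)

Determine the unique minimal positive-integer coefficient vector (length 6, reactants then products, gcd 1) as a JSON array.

Coefficients: [5, 1, 4, 1, 1, 3]

G: 5·5 = 25 | 1·0+4·3+1·1+1·3+3·3 = 25
Z: 5·6 = 30 | 1·3+4·0+1·4+1·2+3·7 = 30
T: 5·8 = 40 | 1·7+4·6+1·0+1·6+3·1 = 40
L: 5·5 = 25 | 1·0+4·1+1·2+1·1+3·6 = 25
A: 5·8 = 40 | 1·0+4·4+1·6+1·0+3·6 = 40
gcd(5,1,4,1,1,3) = 1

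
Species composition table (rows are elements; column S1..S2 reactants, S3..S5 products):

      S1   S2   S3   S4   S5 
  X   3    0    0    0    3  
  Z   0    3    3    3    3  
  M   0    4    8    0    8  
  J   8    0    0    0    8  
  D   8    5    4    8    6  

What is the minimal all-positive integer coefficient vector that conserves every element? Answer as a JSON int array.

X: 1·3+6·0 = 3 | 2·0+3·0+1·3 = 3
Z: 1·0+6·3 = 18 | 2·3+3·3+1·3 = 18
M: 1·0+6·4 = 24 | 2·8+3·0+1·8 = 24
J: 1·8+6·0 = 8 | 2·0+3·0+1·8 = 8
D: 1·8+6·5 = 38 | 2·4+3·8+1·6 = 38
gcd(1,6,2,3,1) = 1

Coefficients: [1, 6, 2, 3, 1]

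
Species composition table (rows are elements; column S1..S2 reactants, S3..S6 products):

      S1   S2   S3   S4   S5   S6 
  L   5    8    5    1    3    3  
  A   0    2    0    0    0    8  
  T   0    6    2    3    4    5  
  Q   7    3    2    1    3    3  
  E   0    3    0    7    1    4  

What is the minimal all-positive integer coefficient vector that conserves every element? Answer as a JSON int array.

Coefficients: [1, 4, 6, 1, 1, 1]

L: 1·5+4·8 = 37 | 6·5+1·1+1·3+1·3 = 37
A: 1·0+4·2 = 8 | 6·0+1·0+1·0+1·8 = 8
T: 1·0+4·6 = 24 | 6·2+1·3+1·4+1·5 = 24
Q: 1·7+4·3 = 19 | 6·2+1·1+1·3+1·3 = 19
E: 1·0+4·3 = 12 | 6·0+1·7+1·1+1·4 = 12
gcd(1,4,6,1,1,1) = 1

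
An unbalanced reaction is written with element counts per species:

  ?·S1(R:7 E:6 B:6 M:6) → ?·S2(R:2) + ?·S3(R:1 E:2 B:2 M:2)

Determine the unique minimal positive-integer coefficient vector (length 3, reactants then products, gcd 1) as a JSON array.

Coefficients: [1, 2, 3]

R: 1·7 = 7 | 2·2+3·1 = 7
E: 1·6 = 6 | 2·0+3·2 = 6
B: 1·6 = 6 | 2·0+3·2 = 6
M: 1·6 = 6 | 2·0+3·2 = 6
gcd(1,2,3) = 1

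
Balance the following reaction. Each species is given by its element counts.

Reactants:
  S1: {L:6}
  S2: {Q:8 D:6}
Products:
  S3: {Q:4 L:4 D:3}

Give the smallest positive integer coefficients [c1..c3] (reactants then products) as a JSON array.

Coefficients: [4, 3, 6]

Q: 4·0+3·8 = 24 | 6·4 = 24
L: 4·6+3·0 = 24 | 6·4 = 24
D: 4·0+3·6 = 18 | 6·3 = 18
gcd(4,3,6) = 1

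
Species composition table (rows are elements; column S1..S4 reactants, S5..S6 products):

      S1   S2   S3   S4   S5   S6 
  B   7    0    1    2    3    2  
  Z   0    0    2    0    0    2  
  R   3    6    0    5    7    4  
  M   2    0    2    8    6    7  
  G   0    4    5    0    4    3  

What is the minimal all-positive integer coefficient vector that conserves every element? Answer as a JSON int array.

Coefficients: [1, 3, 4, 6, 5, 4]

B: 1·7+3·0+4·1+6·2 = 23 | 5·3+4·2 = 23
Z: 1·0+3·0+4·2+6·0 = 8 | 5·0+4·2 = 8
R: 1·3+3·6+4·0+6·5 = 51 | 5·7+4·4 = 51
M: 1·2+3·0+4·2+6·8 = 58 | 5·6+4·7 = 58
G: 1·0+3·4+4·5+6·0 = 32 | 5·4+4·3 = 32
gcd(1,3,4,6,5,4) = 1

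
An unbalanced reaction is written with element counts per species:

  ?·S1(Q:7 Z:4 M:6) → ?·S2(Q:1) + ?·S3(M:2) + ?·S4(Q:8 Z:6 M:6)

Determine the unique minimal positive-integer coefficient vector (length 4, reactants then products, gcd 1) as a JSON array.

Coefficients: [3, 5, 3, 2]

Q: 3·7 = 21 | 5·1+3·0+2·8 = 21
Z: 3·4 = 12 | 5·0+3·0+2·6 = 12
M: 3·6 = 18 | 5·0+3·2+2·6 = 18
gcd(3,5,3,2) = 1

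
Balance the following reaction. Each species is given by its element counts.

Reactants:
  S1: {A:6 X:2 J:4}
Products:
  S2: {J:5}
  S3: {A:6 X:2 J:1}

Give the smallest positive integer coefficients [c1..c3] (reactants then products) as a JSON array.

A: 5·6 = 30 | 3·0+5·6 = 30
X: 5·2 = 10 | 3·0+5·2 = 10
J: 5·4 = 20 | 3·5+5·1 = 20
gcd(5,3,5) = 1

Coefficients: [5, 3, 5]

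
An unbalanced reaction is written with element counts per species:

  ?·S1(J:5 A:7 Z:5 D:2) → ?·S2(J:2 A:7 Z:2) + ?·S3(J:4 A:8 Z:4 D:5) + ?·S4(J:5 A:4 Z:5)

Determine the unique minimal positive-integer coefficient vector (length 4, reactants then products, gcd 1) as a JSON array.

J: 5·5 = 25 | 1·2+2·4+3·5 = 25
A: 5·7 = 35 | 1·7+2·8+3·4 = 35
Z: 5·5 = 25 | 1·2+2·4+3·5 = 25
D: 5·2 = 10 | 1·0+2·5+3·0 = 10
gcd(5,1,2,3) = 1

Coefficients: [5, 1, 2, 3]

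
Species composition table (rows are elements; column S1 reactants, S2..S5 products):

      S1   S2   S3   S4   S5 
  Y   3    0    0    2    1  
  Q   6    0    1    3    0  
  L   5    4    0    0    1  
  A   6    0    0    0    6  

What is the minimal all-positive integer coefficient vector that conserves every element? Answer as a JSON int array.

Coefficients: [1, 1, 3, 1, 1]

Y: 1·3 = 3 | 1·0+3·0+1·2+1·1 = 3
Q: 1·6 = 6 | 1·0+3·1+1·3+1·0 = 6
L: 1·5 = 5 | 1·4+3·0+1·0+1·1 = 5
A: 1·6 = 6 | 1·0+3·0+1·0+1·6 = 6
gcd(1,1,3,1,1) = 1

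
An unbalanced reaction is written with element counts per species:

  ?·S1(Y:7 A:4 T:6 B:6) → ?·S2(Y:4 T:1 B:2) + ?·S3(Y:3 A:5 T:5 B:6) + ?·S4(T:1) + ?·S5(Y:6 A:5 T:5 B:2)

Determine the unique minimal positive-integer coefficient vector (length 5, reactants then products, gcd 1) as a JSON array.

Y: 5·7 = 35 | 5·4+3·3+5·0+1·6 = 35
A: 5·4 = 20 | 5·0+3·5+5·0+1·5 = 20
T: 5·6 = 30 | 5·1+3·5+5·1+1·5 = 30
B: 5·6 = 30 | 5·2+3·6+5·0+1·2 = 30
gcd(5,5,3,5,1) = 1

Coefficients: [5, 5, 3, 5, 1]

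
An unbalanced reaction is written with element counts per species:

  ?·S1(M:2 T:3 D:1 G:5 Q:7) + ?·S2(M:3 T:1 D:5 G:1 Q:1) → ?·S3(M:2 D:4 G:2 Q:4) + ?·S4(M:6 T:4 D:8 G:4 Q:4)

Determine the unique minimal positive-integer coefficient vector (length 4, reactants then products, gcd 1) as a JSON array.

Coefficients: [2, 6, 2, 3]

M: 2·2+6·3 = 22 | 2·2+3·6 = 22
T: 2·3+6·1 = 12 | 2·0+3·4 = 12
D: 2·1+6·5 = 32 | 2·4+3·8 = 32
G: 2·5+6·1 = 16 | 2·2+3·4 = 16
Q: 2·7+6·1 = 20 | 2·4+3·4 = 20
gcd(2,6,2,3) = 1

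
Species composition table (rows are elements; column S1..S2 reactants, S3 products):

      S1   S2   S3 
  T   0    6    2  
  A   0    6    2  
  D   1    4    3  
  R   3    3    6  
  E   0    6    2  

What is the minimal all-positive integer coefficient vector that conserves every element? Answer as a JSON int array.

T: 5·0+1·6 = 6 | 3·2 = 6
A: 5·0+1·6 = 6 | 3·2 = 6
D: 5·1+1·4 = 9 | 3·3 = 9
R: 5·3+1·3 = 18 | 3·6 = 18
E: 5·0+1·6 = 6 | 3·2 = 6
gcd(5,1,3) = 1

Coefficients: [5, 1, 3]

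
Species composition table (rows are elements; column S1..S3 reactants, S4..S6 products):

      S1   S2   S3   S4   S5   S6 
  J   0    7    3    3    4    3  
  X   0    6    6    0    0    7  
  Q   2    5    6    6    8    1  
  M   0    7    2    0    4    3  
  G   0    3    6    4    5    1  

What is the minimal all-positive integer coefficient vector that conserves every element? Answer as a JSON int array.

Coefficients: [3, 4, 3, 1, 4, 6]

J: 3·0+4·7+3·3 = 37 | 1·3+4·4+6·3 = 37
X: 3·0+4·6+3·6 = 42 | 1·0+4·0+6·7 = 42
Q: 3·2+4·5+3·6 = 44 | 1·6+4·8+6·1 = 44
M: 3·0+4·7+3·2 = 34 | 1·0+4·4+6·3 = 34
G: 3·0+4·3+3·6 = 30 | 1·4+4·5+6·1 = 30
gcd(3,4,3,1,4,6) = 1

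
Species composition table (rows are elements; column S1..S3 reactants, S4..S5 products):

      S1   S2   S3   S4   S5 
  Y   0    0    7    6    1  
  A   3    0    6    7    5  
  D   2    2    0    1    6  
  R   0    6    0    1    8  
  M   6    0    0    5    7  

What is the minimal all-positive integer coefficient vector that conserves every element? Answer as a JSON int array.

Coefficients: [4, 3, 2, 2, 2]

Y: 4·0+3·0+2·7 = 14 | 2·6+2·1 = 14
A: 4·3+3·0+2·6 = 24 | 2·7+2·5 = 24
D: 4·2+3·2+2·0 = 14 | 2·1+2·6 = 14
R: 4·0+3·6+2·0 = 18 | 2·1+2·8 = 18
M: 4·6+3·0+2·0 = 24 | 2·5+2·7 = 24
gcd(4,3,2,2,2) = 1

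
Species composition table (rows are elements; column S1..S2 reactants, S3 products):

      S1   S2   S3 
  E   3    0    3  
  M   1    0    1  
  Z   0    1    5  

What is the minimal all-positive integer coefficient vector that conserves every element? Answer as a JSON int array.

Coefficients: [1, 5, 1]

E: 1·3+5·0 = 3 | 1·3 = 3
M: 1·1+5·0 = 1 | 1·1 = 1
Z: 1·0+5·1 = 5 | 1·5 = 5
gcd(1,5,1) = 1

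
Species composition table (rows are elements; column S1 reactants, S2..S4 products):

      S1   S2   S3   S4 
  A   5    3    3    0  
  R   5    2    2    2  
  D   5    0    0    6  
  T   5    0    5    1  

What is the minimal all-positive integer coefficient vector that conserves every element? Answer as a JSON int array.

Coefficients: [6, 5, 5, 5]

A: 6·5 = 30 | 5·3+5·3+5·0 = 30
R: 6·5 = 30 | 5·2+5·2+5·2 = 30
D: 6·5 = 30 | 5·0+5·0+5·6 = 30
T: 6·5 = 30 | 5·0+5·5+5·1 = 30
gcd(6,5,5,5) = 1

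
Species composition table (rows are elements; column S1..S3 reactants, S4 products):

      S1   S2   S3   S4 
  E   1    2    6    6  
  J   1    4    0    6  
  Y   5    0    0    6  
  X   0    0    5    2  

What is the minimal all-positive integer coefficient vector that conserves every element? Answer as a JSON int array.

Coefficients: [6, 6, 2, 5]

E: 6·1+6·2+2·6 = 30 | 5·6 = 30
J: 6·1+6·4+2·0 = 30 | 5·6 = 30
Y: 6·5+6·0+2·0 = 30 | 5·6 = 30
X: 6·0+6·0+2·5 = 10 | 5·2 = 10
gcd(6,6,2,5) = 1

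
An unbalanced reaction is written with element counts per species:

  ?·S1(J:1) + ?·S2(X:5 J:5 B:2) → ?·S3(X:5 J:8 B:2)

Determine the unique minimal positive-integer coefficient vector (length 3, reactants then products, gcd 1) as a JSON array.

Coefficients: [3, 1, 1]

X: 3·0+1·5 = 5 | 1·5 = 5
J: 3·1+1·5 = 8 | 1·8 = 8
B: 3·0+1·2 = 2 | 1·2 = 2
gcd(3,1,1) = 1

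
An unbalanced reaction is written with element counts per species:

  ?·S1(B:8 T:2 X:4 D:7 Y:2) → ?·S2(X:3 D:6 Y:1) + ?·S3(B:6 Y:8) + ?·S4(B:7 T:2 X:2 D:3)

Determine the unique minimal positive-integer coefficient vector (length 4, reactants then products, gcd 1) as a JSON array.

Coefficients: [6, 4, 1, 6]

B: 6·8 = 48 | 4·0+1·6+6·7 = 48
T: 6·2 = 12 | 4·0+1·0+6·2 = 12
X: 6·4 = 24 | 4·3+1·0+6·2 = 24
D: 6·7 = 42 | 4·6+1·0+6·3 = 42
Y: 6·2 = 12 | 4·1+1·8+6·0 = 12
gcd(6,4,1,6) = 1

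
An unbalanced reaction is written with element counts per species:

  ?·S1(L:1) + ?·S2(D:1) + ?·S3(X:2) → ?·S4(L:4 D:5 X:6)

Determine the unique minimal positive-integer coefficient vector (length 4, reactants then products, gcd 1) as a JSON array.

Coefficients: [4, 5, 3, 1]

L: 4·1+5·0+3·0 = 4 | 1·4 = 4
D: 4·0+5·1+3·0 = 5 | 1·5 = 5
X: 4·0+5·0+3·2 = 6 | 1·6 = 6
gcd(4,5,3,1) = 1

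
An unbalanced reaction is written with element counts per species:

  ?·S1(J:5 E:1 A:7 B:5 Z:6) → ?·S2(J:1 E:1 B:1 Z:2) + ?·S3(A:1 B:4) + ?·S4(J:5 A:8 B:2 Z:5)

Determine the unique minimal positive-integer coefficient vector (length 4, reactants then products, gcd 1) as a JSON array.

Coefficients: [5, 5, 3, 4]

J: 5·5 = 25 | 5·1+3·0+4·5 = 25
E: 5·1 = 5 | 5·1+3·0+4·0 = 5
A: 5·7 = 35 | 5·0+3·1+4·8 = 35
B: 5·5 = 25 | 5·1+3·4+4·2 = 25
Z: 5·6 = 30 | 5·2+3·0+4·5 = 30
gcd(5,5,3,4) = 1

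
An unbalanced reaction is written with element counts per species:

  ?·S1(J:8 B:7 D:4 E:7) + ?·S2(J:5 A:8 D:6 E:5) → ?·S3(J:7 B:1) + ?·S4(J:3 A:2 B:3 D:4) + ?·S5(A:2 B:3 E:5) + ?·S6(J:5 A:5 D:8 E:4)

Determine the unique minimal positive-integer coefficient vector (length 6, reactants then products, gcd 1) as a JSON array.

Coefficients: [3, 4, 3, 1, 5, 4]

J: 3·8+4·5 = 44 | 3·7+1·3+5·0+4·5 = 44
A: 3·0+4·8 = 32 | 3·0+1·2+5·2+4·5 = 32
B: 3·7+4·0 = 21 | 3·1+1·3+5·3+4·0 = 21
D: 3·4+4·6 = 36 | 3·0+1·4+5·0+4·8 = 36
E: 3·7+4·5 = 41 | 3·0+1·0+5·5+4·4 = 41
gcd(3,4,3,1,5,4) = 1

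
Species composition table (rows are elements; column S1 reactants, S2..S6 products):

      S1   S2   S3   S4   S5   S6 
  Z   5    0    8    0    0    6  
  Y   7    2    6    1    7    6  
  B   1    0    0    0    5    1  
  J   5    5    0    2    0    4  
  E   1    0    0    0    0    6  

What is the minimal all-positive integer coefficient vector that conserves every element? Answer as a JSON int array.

Coefficients: [6, 4, 3, 3, 1, 1]

Z: 6·5 = 30 | 4·0+3·8+3·0+1·0+1·6 = 30
Y: 6·7 = 42 | 4·2+3·6+3·1+1·7+1·6 = 42
B: 6·1 = 6 | 4·0+3·0+3·0+1·5+1·1 = 6
J: 6·5 = 30 | 4·5+3·0+3·2+1·0+1·4 = 30
E: 6·1 = 6 | 4·0+3·0+3·0+1·0+1·6 = 6
gcd(6,4,3,3,1,1) = 1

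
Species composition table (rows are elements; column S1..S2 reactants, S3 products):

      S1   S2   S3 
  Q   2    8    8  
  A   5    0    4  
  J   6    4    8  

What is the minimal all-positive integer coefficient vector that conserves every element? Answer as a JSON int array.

Coefficients: [4, 4, 5]

Q: 4·2+4·8 = 40 | 5·8 = 40
A: 4·5+4·0 = 20 | 5·4 = 20
J: 4·6+4·4 = 40 | 5·8 = 40
gcd(4,4,5) = 1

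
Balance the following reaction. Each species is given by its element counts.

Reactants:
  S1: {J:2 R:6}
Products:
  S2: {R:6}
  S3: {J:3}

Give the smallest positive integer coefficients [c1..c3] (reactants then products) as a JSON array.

J: 3·2 = 6 | 3·0+2·3 = 6
R: 3·6 = 18 | 3·6+2·0 = 18
gcd(3,3,2) = 1

Coefficients: [3, 3, 2]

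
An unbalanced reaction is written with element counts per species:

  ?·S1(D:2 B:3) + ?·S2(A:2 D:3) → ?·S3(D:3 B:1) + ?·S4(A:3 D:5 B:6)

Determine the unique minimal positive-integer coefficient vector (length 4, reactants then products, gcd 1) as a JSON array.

A: 5·0+3·2 = 6 | 3·0+2·3 = 6
D: 5·2+3·3 = 19 | 3·3+2·5 = 19
B: 5·3+3·0 = 15 | 3·1+2·6 = 15
gcd(5,3,3,2) = 1

Coefficients: [5, 3, 3, 2]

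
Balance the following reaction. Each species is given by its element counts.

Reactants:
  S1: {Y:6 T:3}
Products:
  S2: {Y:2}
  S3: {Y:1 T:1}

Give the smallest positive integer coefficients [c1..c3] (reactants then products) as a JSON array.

Coefficients: [2, 3, 6]

Y: 2·6 = 12 | 3·2+6·1 = 12
T: 2·3 = 6 | 3·0+6·1 = 6
gcd(2,3,6) = 1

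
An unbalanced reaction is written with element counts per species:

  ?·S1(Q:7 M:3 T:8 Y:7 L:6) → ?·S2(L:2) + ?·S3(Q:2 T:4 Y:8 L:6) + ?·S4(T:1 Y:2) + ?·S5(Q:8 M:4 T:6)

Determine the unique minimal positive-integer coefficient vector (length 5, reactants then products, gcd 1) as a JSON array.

Q: 4·7 = 28 | 6·0+2·2+6·0+3·8 = 28
M: 4·3 = 12 | 6·0+2·0+6·0+3·4 = 12
T: 4·8 = 32 | 6·0+2·4+6·1+3·6 = 32
Y: 4·7 = 28 | 6·0+2·8+6·2+3·0 = 28
L: 4·6 = 24 | 6·2+2·6+6·0+3·0 = 24
gcd(4,6,2,6,3) = 1

Coefficients: [4, 6, 2, 6, 3]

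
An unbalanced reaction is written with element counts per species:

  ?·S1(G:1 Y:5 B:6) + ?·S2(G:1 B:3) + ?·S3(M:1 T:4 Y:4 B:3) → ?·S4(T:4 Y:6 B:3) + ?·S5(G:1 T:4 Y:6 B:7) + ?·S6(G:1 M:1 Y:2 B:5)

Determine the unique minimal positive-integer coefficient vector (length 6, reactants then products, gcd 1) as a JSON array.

G: 4·1+3·1+5·0 = 7 | 3·0+2·1+5·1 = 7
M: 4·0+3·0+5·1 = 5 | 3·0+2·0+5·1 = 5
T: 4·0+3·0+5·4 = 20 | 3·4+2·4+5·0 = 20
Y: 4·5+3·0+5·4 = 40 | 3·6+2·6+5·2 = 40
B: 4·6+3·3+5·3 = 48 | 3·3+2·7+5·5 = 48
gcd(4,3,5,3,2,5) = 1

Coefficients: [4, 3, 5, 3, 2, 5]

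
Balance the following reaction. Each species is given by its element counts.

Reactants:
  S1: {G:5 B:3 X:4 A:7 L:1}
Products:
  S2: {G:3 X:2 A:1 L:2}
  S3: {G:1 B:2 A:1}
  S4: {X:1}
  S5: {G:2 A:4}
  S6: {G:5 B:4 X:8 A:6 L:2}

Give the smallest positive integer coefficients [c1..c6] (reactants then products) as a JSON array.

G: 6·5 = 30 | 1·3+5·1+6·0+6·2+2·5 = 30
B: 6·3 = 18 | 1·0+5·2+6·0+6·0+2·4 = 18
X: 6·4 = 24 | 1·2+5·0+6·1+6·0+2·8 = 24
A: 6·7 = 42 | 1·1+5·1+6·0+6·4+2·6 = 42
L: 6·1 = 6 | 1·2+5·0+6·0+6·0+2·2 = 6
gcd(6,1,5,6,6,2) = 1

Coefficients: [6, 1, 5, 6, 6, 2]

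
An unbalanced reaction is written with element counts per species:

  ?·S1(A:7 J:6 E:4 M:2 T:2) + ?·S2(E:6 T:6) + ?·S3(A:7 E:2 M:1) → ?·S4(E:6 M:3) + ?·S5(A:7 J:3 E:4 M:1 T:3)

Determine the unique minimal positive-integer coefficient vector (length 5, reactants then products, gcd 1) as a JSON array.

A: 3·7+2·0+3·7 = 42 | 1·0+6·7 = 42
J: 3·6+2·0+3·0 = 18 | 1·0+6·3 = 18
E: 3·4+2·6+3·2 = 30 | 1·6+6·4 = 30
M: 3·2+2·0+3·1 = 9 | 1·3+6·1 = 9
T: 3·2+2·6+3·0 = 18 | 1·0+6·3 = 18
gcd(3,2,3,1,6) = 1

Coefficients: [3, 2, 3, 1, 6]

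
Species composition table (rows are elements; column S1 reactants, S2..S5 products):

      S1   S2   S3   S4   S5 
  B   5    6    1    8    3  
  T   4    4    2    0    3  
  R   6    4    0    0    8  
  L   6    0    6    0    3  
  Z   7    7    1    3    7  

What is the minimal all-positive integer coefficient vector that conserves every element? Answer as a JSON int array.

B: 6·5 = 30 | 1·6+4·1+1·8+4·3 = 30
T: 6·4 = 24 | 1·4+4·2+1·0+4·3 = 24
R: 6·6 = 36 | 1·4+4·0+1·0+4·8 = 36
L: 6·6 = 36 | 1·0+4·6+1·0+4·3 = 36
Z: 6·7 = 42 | 1·7+4·1+1·3+4·7 = 42
gcd(6,1,4,1,4) = 1

Coefficients: [6, 1, 4, 1, 4]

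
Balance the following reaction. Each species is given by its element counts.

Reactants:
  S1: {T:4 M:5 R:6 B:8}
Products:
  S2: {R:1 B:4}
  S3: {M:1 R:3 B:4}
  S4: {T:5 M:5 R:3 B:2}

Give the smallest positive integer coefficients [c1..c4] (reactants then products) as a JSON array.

T: 5·4 = 20 | 3·0+5·0+4·5 = 20
M: 5·5 = 25 | 3·0+5·1+4·5 = 25
R: 5·6 = 30 | 3·1+5·3+4·3 = 30
B: 5·8 = 40 | 3·4+5·4+4·2 = 40
gcd(5,3,5,4) = 1

Coefficients: [5, 3, 5, 4]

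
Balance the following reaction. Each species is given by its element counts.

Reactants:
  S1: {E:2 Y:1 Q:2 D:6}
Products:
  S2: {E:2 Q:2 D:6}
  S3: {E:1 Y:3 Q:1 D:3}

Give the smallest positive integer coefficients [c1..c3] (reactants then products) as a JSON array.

E: 6·2 = 12 | 5·2+2·1 = 12
Y: 6·1 = 6 | 5·0+2·3 = 6
Q: 6·2 = 12 | 5·2+2·1 = 12
D: 6·6 = 36 | 5·6+2·3 = 36
gcd(6,5,2) = 1

Coefficients: [6, 5, 2]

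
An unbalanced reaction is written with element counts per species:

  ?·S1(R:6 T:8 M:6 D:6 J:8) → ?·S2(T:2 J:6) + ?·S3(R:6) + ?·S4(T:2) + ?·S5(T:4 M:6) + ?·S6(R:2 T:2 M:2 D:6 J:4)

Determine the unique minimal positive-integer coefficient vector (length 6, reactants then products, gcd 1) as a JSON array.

R: 3·6 = 18 | 2·0+2·6+3·0+2·0+3·2 = 18
T: 3·8 = 24 | 2·2+2·0+3·2+2·4+3·2 = 24
M: 3·6 = 18 | 2·0+2·0+3·0+2·6+3·2 = 18
D: 3·6 = 18 | 2·0+2·0+3·0+2·0+3·6 = 18
J: 3·8 = 24 | 2·6+2·0+3·0+2·0+3·4 = 24
gcd(3,2,2,3,2,3) = 1

Coefficients: [3, 2, 2, 3, 2, 3]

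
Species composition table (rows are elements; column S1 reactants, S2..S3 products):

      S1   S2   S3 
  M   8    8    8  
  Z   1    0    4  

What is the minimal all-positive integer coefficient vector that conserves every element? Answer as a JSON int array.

Coefficients: [4, 3, 1]

M: 4·8 = 32 | 3·8+1·8 = 32
Z: 4·1 = 4 | 3·0+1·4 = 4
gcd(4,3,1) = 1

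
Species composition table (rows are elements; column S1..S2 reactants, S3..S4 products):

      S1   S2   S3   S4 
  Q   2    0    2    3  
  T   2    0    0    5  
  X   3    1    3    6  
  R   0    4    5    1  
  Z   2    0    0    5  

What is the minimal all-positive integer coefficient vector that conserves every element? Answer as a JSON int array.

Q: 5·2+3·0 = 10 | 2·2+2·3 = 10
T: 5·2+3·0 = 10 | 2·0+2·5 = 10
X: 5·3+3·1 = 18 | 2·3+2·6 = 18
R: 5·0+3·4 = 12 | 2·5+2·1 = 12
Z: 5·2+3·0 = 10 | 2·0+2·5 = 10
gcd(5,3,2,2) = 1

Coefficients: [5, 3, 2, 2]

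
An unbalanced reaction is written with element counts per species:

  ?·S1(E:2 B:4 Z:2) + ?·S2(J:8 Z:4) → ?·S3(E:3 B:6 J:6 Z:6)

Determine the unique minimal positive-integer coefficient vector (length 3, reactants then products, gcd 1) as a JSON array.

Coefficients: [6, 3, 4]

E: 6·2+3·0 = 12 | 4·3 = 12
B: 6·4+3·0 = 24 | 4·6 = 24
J: 6·0+3·8 = 24 | 4·6 = 24
Z: 6·2+3·4 = 24 | 4·6 = 24
gcd(6,3,4) = 1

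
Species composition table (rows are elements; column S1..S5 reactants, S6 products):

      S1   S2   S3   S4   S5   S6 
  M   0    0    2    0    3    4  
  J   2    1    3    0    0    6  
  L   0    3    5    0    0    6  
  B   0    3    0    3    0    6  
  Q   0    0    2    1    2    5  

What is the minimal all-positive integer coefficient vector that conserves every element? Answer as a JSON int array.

Coefficients: [4, 1, 3, 5, 2, 3]

M: 4·0+1·0+3·2+5·0+2·3 = 12 | 3·4 = 12
J: 4·2+1·1+3·3+5·0+2·0 = 18 | 3·6 = 18
L: 4·0+1·3+3·5+5·0+2·0 = 18 | 3·6 = 18
B: 4·0+1·3+3·0+5·3+2·0 = 18 | 3·6 = 18
Q: 4·0+1·0+3·2+5·1+2·2 = 15 | 3·5 = 15
gcd(4,1,3,5,2,3) = 1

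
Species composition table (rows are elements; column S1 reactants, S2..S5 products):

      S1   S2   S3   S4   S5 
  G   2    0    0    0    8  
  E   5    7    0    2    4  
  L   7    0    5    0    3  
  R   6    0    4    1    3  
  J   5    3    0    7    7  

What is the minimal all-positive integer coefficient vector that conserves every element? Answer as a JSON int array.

Coefficients: [4, 2, 5, 1, 1]

G: 4·2 = 8 | 2·0+5·0+1·0+1·8 = 8
E: 4·5 = 20 | 2·7+5·0+1·2+1·4 = 20
L: 4·7 = 28 | 2·0+5·5+1·0+1·3 = 28
R: 4·6 = 24 | 2·0+5·4+1·1+1·3 = 24
J: 4·5 = 20 | 2·3+5·0+1·7+1·7 = 20
gcd(4,2,5,1,1) = 1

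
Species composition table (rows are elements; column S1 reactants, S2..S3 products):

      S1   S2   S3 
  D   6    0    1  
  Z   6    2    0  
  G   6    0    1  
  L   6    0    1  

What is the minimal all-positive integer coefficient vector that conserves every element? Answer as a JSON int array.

Coefficients: [1, 3, 6]

D: 1·6 = 6 | 3·0+6·1 = 6
Z: 1·6 = 6 | 3·2+6·0 = 6
G: 1·6 = 6 | 3·0+6·1 = 6
L: 1·6 = 6 | 3·0+6·1 = 6
gcd(1,3,6) = 1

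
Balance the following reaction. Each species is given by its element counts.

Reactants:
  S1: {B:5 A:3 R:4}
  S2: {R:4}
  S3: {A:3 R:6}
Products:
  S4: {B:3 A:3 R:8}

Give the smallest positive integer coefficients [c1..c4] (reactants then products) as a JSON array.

B: 3·5+4·0+2·0 = 15 | 5·3 = 15
A: 3·3+4·0+2·3 = 15 | 5·3 = 15
R: 3·4+4·4+2·6 = 40 | 5·8 = 40
gcd(3,4,2,5) = 1

Coefficients: [3, 4, 2, 5]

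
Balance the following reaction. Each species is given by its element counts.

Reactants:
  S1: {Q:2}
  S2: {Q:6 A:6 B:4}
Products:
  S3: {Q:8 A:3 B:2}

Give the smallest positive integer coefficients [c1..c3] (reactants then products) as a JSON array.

Q: 5·2+1·6 = 16 | 2·8 = 16
A: 5·0+1·6 = 6 | 2·3 = 6
B: 5·0+1·4 = 4 | 2·2 = 4
gcd(5,1,2) = 1

Coefficients: [5, 1, 2]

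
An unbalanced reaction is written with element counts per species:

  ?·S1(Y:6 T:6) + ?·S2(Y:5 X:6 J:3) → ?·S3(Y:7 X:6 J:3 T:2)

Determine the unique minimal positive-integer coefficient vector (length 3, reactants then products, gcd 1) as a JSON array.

Y: 1·6+3·5 = 21 | 3·7 = 21
X: 1·0+3·6 = 18 | 3·6 = 18
J: 1·0+3·3 = 9 | 3·3 = 9
T: 1·6+3·0 = 6 | 3·2 = 6
gcd(1,3,3) = 1

Coefficients: [1, 3, 3]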